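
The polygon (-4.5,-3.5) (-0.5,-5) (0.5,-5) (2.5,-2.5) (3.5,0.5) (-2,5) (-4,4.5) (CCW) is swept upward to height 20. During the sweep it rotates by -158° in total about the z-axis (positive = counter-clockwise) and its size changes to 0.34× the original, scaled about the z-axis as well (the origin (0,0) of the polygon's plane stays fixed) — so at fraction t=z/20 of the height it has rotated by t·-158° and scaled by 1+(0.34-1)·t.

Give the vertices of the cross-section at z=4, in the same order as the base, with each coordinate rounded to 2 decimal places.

t = z/height = 4/20 = 0.2
s = 1 + (scale-1)·z/height = 1 + (0.34-1)·4/20 = 0.868000
θ = twist·z/height = -158°·4/20 = -31.6000° = -0.551524 rad
cos θ = 0.851727, sin θ = -0.523986 (intermediates below are computed at full precision and shown rounded to 5 d.p.)
v1: (-4.5,-3.5) → rotate → (-5.66672,-0.62311) → ×s → (-4.91871,-0.54086) → (-4.92,-0.54)
v2: (-0.5,-5) → rotate → (-3.04579,-3.99664) → ×s → (-2.64375,-3.46909) → (-2.64,-3.47)
v3: (0.5,-5) → rotate → (-2.19407,-4.52063) → ×s → (-1.90445,-3.92390) → (-1.90,-3.92)
v4: (2.5,-2.5) → rotate → (0.81935,-3.43928) → ×s → (0.71120,-2.98530) → (0.71,-2.99)
v5: (3.5,0.5) → rotate → (3.24304,-1.40809) → ×s → (2.81496,-1.22222) → (2.81,-1.22)
v6: (-2,5) → rotate → (0.91648,5.30661) → ×s → (0.79550,4.60613) → (0.80,4.61)
v7: (-4,4.5) → rotate → (-1.04897,5.92871) → ×s → (-0.91051,5.14612) → (-0.91,5.15)

Cross-section at z=4: (-4.92,-0.54) (-2.64,-3.47) (-1.90,-3.92) (0.71,-2.99) (2.81,-1.22) (0.80,4.61) (-0.91,5.15)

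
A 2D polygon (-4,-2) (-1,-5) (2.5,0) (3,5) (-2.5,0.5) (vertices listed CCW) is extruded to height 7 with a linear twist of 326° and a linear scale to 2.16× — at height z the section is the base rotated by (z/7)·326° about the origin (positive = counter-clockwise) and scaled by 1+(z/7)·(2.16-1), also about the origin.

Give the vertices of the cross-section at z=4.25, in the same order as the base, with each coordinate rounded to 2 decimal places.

Cross-section at z=4.25: (5.44,5.34) (-1.00,8.63) (-4.05,-1.31) (-2.24,-9.68) (4.32,0.50)

t = z/height = 4.25/7 = 0.607143
s = 1 + (scale-1)·z/height = 1 + (2.16-1)·4.25/7 = 1.704286
θ = twist·z/height = 326°·4.25/7 = 197.9286° = 3.454505 rad
cos θ = -0.951441, sin θ = -0.307831 (intermediates below are computed at full precision and shown rounded to 5 d.p.)
v1: (-4,-2) → rotate → (3.19010,3.13421) → ×s → (5.43685,5.34158) → (5.44,5.34)
v2: (-1,-5) → rotate → (-0.58771,5.06504) → ×s → (-1.00163,8.63227) → (-1.00,8.63)
v3: (2.5,0) → rotate → (-2.37860,-0.76958) → ×s → (-4.05382,-1.31158) → (-4.05,-1.31)
v4: (3,5) → rotate → (-1.31517,-5.68070) → ×s → (-2.24142,-9.68153) → (-2.24,-9.68)
v5: (-2.5,0.5) → rotate → (2.53252,0.29386) → ×s → (4.31613,0.50082) → (4.32,0.50)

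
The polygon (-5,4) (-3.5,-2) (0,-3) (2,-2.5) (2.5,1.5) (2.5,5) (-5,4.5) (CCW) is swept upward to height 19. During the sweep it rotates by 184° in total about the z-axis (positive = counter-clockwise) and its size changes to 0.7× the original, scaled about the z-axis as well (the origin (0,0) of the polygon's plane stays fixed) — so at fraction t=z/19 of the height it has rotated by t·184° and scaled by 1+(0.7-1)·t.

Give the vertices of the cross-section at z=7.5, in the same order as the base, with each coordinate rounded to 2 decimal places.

t = z/height = 7.5/19 = 0.394737
s = 1 + (scale-1)·z/height = 1 + (0.7-1)·7.5/19 = 0.881579
θ = twist·z/height = 184°·7.5/19 = 72.6316° = 1.267660 rad
cos θ = 0.298515, sin θ = 0.954405 (intermediates below are computed at full precision and shown rounded to 5 d.p.)
v1: (-5,4) → rotate → (-5.31019,-3.57797) → ×s → (-4.68136,-3.15426) → (-4.68,-3.15)
v2: (-3.5,-2) → rotate → (0.86401,-3.93745) → ×s → (0.76169,-3.47117) → (0.76,-3.47)
v3: (0,-3) → rotate → (2.86322,-0.89554) → ×s → (2.52415,-0.78949) → (2.52,-0.79)
v4: (2,-2.5) → rotate → (2.98304,1.16252) → ×s → (2.62979,1.02486) → (2.63,1.02)
v5: (2.5,1.5) → rotate → (-0.68532,2.83378) → ×s → (-0.60416,2.49820) → (-0.60,2.50)
v6: (2.5,5) → rotate → (-4.02574,3.87859) → ×s → (-3.54901,3.41928) → (-3.55,3.42)
v7: (-5,4.5) → rotate → (-5.78740,-3.42871) → ×s → (-5.10205,-3.02268) → (-5.10,-3.02)

Cross-section at z=7.5: (-4.68,-3.15) (0.76,-3.47) (2.52,-0.79) (2.63,1.02) (-0.60,2.50) (-3.55,3.42) (-5.10,-3.02)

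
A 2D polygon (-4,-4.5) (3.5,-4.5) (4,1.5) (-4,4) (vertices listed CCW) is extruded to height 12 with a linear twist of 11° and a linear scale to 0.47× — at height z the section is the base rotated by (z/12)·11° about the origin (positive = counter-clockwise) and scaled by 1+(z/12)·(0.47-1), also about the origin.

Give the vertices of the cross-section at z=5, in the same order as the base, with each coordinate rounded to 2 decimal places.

t = z/height = 5/12 = 0.416667
s = 1 + (scale-1)·z/height = 1 + (0.47-1)·5/12 = 0.779167
θ = twist·z/height = 11°·5/12 = 4.5833° = 0.079994 rad
cos θ = 0.996802, sin θ = 0.079909 (intermediates below are computed at full precision and shown rounded to 5 d.p.)
v1: (-4,-4.5) → rotate → (-3.62762,-4.80525) → ×s → (-2.82652,-3.74409) → (-2.83,-3.74)
v2: (3.5,-4.5) → rotate → (3.84840,-4.20593) → ×s → (2.99854,-3.27712) → (3.00,-3.28)
v3: (4,1.5) → rotate → (3.86735,1.81484) → ×s → (3.01331,1.41406) → (3.01,1.41)
v4: (-4,4) → rotate → (-4.30684,3.66757) → ×s → (-3.35575,2.85765) → (-3.36,2.86)

Cross-section at z=5: (-2.83,-3.74) (3.00,-3.28) (3.01,1.41) (-3.36,2.86)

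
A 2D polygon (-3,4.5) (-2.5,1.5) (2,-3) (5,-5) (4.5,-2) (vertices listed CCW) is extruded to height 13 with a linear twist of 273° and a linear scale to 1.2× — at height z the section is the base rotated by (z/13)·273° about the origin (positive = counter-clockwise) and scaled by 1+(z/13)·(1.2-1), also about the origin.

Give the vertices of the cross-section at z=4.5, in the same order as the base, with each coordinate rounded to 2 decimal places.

t = z/height = 4.5/13 = 0.346154
s = 1 + (scale-1)·z/height = 1 + (1.2-1)·4.5/13 = 1.069231
θ = twist·z/height = 273°·4.5/13 = 94.5000° = 1.649336 rad
cos θ = -0.078459, sin θ = 0.996917 (intermediates below are computed at full precision and shown rounded to 5 d.p.)
v1: (-3,4.5) → rotate → (-4.25075,-3.34382) → ×s → (-4.54503,-3.57531) → (-4.55,-3.58)
v2: (-2.5,1.5) → rotate → (-1.29923,-2.60998) → ×s → (-1.38917,-2.79067) → (-1.39,-2.79)
v3: (2,-3) → rotate → (2.83383,2.22921) → ×s → (3.03002,2.38354) → (3.03,2.38)
v4: (5,-5) → rotate → (4.59229,5.37688) → ×s → (4.91022,5.74913) → (4.91,5.75)
v5: (4.5,-2) → rotate → (1.64077,4.64305) → ×s → (1.75436,4.96449) → (1.75,4.96)

Cross-section at z=4.5: (-4.55,-3.58) (-1.39,-2.79) (3.03,2.38) (4.91,5.75) (1.75,4.96)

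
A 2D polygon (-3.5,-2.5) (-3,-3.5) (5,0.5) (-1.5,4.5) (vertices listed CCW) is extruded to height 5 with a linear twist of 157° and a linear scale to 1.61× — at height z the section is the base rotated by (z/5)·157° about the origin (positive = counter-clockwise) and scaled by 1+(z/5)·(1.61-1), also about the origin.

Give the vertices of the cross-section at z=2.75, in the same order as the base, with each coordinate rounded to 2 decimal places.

t = z/height = 2.75/5 = 0.55
s = 1 + (scale-1)·z/height = 1 + (1.61-1)·2.75/5 = 1.335500
θ = twist·z/height = 157°·2.75/5 = 86.3500° = 1.507092 rad
cos θ = 0.063661, sin θ = 0.997972 (intermediates below are computed at full precision and shown rounded to 5 d.p.)
v1: (-3.5,-2.5) → rotate → (2.27211,-3.65205) → ×s → (3.03441,-4.87732) → (3.03,-4.88)
v2: (-3,-3.5) → rotate → (3.30192,-3.21673) → ×s → (4.40971,-4.29594) → (4.41,-4.30)
v3: (5,0.5) → rotate → (-0.18068,5.02169) → ×s → (-0.24130,6.70646) → (-0.24,6.71)
v4: (-1.5,4.5) → rotate → (-4.58636,-1.21048) → ×s → (-6.12509,-1.61660) → (-6.13,-1.62)

Cross-section at z=2.75: (3.03,-4.88) (4.41,-4.30) (-0.24,6.71) (-6.13,-1.62)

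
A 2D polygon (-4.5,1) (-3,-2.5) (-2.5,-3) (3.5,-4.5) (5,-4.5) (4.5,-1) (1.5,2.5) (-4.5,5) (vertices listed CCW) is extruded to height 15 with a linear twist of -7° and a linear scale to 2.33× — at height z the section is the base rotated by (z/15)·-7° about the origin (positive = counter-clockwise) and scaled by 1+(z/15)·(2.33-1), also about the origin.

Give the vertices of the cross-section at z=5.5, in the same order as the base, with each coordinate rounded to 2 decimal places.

t = z/height = 5.5/15 = 0.366667
s = 1 + (scale-1)·z/height = 1 + (2.33-1)·5.5/15 = 1.487667
θ = twist·z/height = -7°·5.5/15 = -2.5667° = -0.044797 rad
cos θ = 0.998997, sin θ = -0.044782 (intermediates below are computed at full precision and shown rounded to 5 d.p.)
v1: (-4.5,1) → rotate → (-4.45070,1.20051) → ×s → (-6.62116,1.78597) → (-6.62,1.79)
v2: (-3,-2.5) → rotate → (-3.10894,-2.36315) → ×s → (-4.62507,-3.51557) → (-4.63,-3.52)
v3: (-2.5,-3) → rotate → (-2.63184,-2.88504) → ×s → (-3.91530,-4.29197) → (-3.92,-4.29)
v4: (3.5,-4.5) → rotate → (3.29497,-4.65222) → ×s → (4.90182,-6.92096) → (4.90,-6.92)
v5: (5,-4.5) → rotate → (4.79347,-4.71939) → ×s → (7.13108,-7.02089) → (7.13,-7.02)
v6: (4.5,-1) → rotate → (4.45070,-1.20051) → ×s → (6.62116,-1.78597) → (6.62,-1.79)
v7: (1.5,2.5) → rotate → (1.61045,2.43032) → ×s → (2.39581,3.61550) → (2.40,3.62)
v8: (-4.5,5) → rotate → (-4.27158,5.19650) → ×s → (-6.35468,7.73066) → (-6.35,7.73)

Cross-section at z=5.5: (-6.62,1.79) (-4.63,-3.52) (-3.92,-4.29) (4.90,-6.92) (7.13,-7.02) (6.62,-1.79) (2.40,3.62) (-6.35,7.73)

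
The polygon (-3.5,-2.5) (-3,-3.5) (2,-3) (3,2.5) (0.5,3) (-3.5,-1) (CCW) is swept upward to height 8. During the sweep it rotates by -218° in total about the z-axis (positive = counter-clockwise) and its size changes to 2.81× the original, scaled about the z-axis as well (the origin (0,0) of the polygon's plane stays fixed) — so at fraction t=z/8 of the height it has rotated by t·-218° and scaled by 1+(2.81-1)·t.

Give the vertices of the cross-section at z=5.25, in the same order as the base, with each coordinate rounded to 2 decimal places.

t = z/height = 5.25/8 = 0.65625
s = 1 + (scale-1)·z/height = 1 + (2.81-1)·5.25/8 = 2.187813
θ = twist·z/height = -218°·5.25/8 = -143.0625° = -2.496912 rad
cos θ = -0.799292, sin θ = -0.600943 (intermediates below are computed at full precision and shown rounded to 5 d.p.)
v1: (-3.5,-2.5) → rotate → (1.29516,4.10153) → ×s → (2.83357,8.97338) → (2.83,8.97)
v2: (-3,-3.5) → rotate → (0.29457,4.60035) → ×s → (0.64447,10.06470) → (0.64,10.06)
v3: (2,-3) → rotate → (-3.40141,1.19599) → ×s → (-7.44165,2.61660) → (-7.44,2.62)
v4: (3,2.5) → rotate → (-0.89552,-3.80106) → ×s → (-1.95922,-8.31600) → (-1.96,-8.32)
v5: (0.5,3) → rotate → (1.40318,-2.69835) → ×s → (3.06991,-5.90348) → (3.07,-5.90)
v6: (-3.5,-1) → rotate → (2.19658,2.90259) → ×s → (4.80570,6.35033) → (4.81,6.35)

Cross-section at z=5.25: (2.83,8.97) (0.64,10.06) (-7.44,2.62) (-1.96,-8.32) (3.07,-5.90) (4.81,6.35)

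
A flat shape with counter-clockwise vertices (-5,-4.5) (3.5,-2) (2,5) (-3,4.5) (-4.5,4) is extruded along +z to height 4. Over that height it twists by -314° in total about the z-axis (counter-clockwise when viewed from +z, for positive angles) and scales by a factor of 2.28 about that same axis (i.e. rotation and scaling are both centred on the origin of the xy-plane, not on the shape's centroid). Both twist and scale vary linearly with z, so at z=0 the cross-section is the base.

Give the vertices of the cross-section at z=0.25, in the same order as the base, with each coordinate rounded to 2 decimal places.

t = z/height = 0.25/4 = 0.0625
s = 1 + (scale-1)·z/height = 1 + (2.28-1)·0.25/4 = 1.080000
θ = twist·z/height = -314°·0.25/4 = -19.6250° = -0.342521 rad
cos θ = 0.941911, sin θ = -0.335863 (intermediates below are computed at full precision and shown rounded to 5 d.p.)
v1: (-5,-4.5) → rotate → (-6.22094,-2.55929) → ×s → (-6.71861,-2.76403) → (-6.72,-2.76)
v2: (3.5,-2) → rotate → (2.62496,-3.05934) → ×s → (2.83496,-3.30409) → (2.83,-3.30)
v3: (2,5) → rotate → (3.56313,4.03783) → ×s → (3.84819,4.36086) → (3.85,4.36)
v4: (-3,4.5) → rotate → (-1.31435,5.24619) → ×s → (-1.41950,5.66588) → (-1.42,5.67)
v5: (-4.5,4) → rotate → (-2.89515,5.27903) → ×s → (-3.12676,5.70135) → (-3.13,5.70)

Cross-section at z=0.25: (-6.72,-2.76) (2.83,-3.30) (3.85,4.36) (-1.42,5.67) (-3.13,5.70)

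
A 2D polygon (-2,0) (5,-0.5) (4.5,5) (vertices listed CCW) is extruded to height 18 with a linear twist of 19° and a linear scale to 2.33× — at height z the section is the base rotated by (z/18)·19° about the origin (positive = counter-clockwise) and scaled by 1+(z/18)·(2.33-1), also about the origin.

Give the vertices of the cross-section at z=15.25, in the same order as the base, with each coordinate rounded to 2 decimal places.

Cross-section at z=15.25: (-4.09,-1.18) (10.51,1.93) (6.25,12.87)

t = z/height = 15.25/18 = 0.847222
s = 1 + (scale-1)·z/height = 1 + (2.33-1)·15.25/18 = 2.126806
θ = twist·z/height = 19°·15.25/18 = 16.0972° = 0.280950 rad
cos θ = 0.960793, sin θ = 0.277268 (intermediates below are computed at full precision and shown rounded to 5 d.p.)
v1: (-2,0) → rotate → (-1.92159,-0.55454) → ×s → (-4.08684,-1.17939) → (-4.09,-1.18)
v2: (5,-0.5) → rotate → (4.94260,0.90594) → ×s → (10.51194,1.92677) → (10.51,1.93)
v3: (4.5,5) → rotate → (2.93723,6.05167) → ×s → (6.24691,12.87072) → (6.25,12.87)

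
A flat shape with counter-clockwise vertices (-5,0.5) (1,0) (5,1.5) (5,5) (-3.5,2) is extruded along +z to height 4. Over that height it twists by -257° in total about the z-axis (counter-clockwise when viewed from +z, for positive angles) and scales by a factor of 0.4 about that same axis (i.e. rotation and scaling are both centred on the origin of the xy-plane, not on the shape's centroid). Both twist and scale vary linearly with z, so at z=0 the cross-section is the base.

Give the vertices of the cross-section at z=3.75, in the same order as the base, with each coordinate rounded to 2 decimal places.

t = z/height = 3.75/4 = 0.9375
s = 1 + (scale-1)·z/height = 1 + (0.4-1)·3.75/4 = 0.437500
θ = twist·z/height = -257°·3.75/4 = -240.9375° = -4.205153 rad
cos θ = -0.485763, sin θ = 0.874090 (intermediates below are computed at full precision and shown rounded to 5 d.p.)
v1: (-5,0.5) → rotate → (1.99177,-4.61333) → ×s → (0.87140,-2.01833) → (0.87,-2.02)
v2: (1,0) → rotate → (-0.48576,0.87409) → ×s → (-0.21252,0.38241) → (-0.21,0.38)
v3: (5,1.5) → rotate → (-3.73995,3.64181) → ×s → (-1.63623,1.59329) → (-1.64,1.59)
v4: (5,5) → rotate → (-6.79927,1.94163) → ×s → (-2.97468,0.84947) → (-2.97,0.85)
v5: (-3.5,2) → rotate → (-0.04801,-4.03084) → ×s → (-0.02100,-1.76349) → (-0.02,-1.76)

Cross-section at z=3.75: (0.87,-2.02) (-0.21,0.38) (-1.64,1.59) (-2.97,0.85) (-0.02,-1.76)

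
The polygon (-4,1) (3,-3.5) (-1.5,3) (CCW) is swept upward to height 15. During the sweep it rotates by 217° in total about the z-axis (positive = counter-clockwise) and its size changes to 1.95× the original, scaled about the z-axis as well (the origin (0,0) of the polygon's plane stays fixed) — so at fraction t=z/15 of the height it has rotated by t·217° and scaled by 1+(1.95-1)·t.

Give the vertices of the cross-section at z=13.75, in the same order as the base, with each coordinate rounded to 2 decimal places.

Cross-section at z=13.75: (7.69,0.66) (-7.43,4.37) (4.47,-4.40)

t = z/height = 13.75/15 = 0.916667
s = 1 + (scale-1)·z/height = 1 + (1.95-1)·13.75/15 = 1.870833
θ = twist·z/height = 217°·13.75/15 = 198.9167° = 3.471751 rad
cos θ = -0.945991, sin θ = -0.324193 (intermediates below are computed at full precision and shown rounded to 5 d.p.)
v1: (-4,1) → rotate → (4.10816,0.35078) → ×s → (7.68568,0.65625) → (7.69,0.66)
v2: (3,-3.5) → rotate → (-3.97265,2.33839) → ×s → (-7.43216,4.37474) → (-7.43,4.37)
v3: (-1.5,3) → rotate → (2.39156,-2.35168) → ×s → (4.47422,-4.39961) → (4.47,-4.40)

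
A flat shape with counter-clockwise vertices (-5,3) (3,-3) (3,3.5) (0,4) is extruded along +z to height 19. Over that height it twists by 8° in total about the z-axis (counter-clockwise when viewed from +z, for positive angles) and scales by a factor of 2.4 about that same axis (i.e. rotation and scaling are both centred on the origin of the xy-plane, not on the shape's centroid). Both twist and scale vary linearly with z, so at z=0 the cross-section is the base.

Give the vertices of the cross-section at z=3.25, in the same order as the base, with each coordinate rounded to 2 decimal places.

t = z/height = 3.25/19 = 0.171053
s = 1 + (scale-1)·z/height = 1 + (2.4-1)·3.25/19 = 1.239474
θ = twist·z/height = 8°·3.25/19 = 1.3684° = 0.023883 rad
cos θ = 0.999715, sin θ = 0.023881 (intermediates below are computed at full precision and shown rounded to 5 d.p.)
v1: (-5,3) → rotate → (-5.07022,2.87974) → ×s → (-6.28440,3.56936) → (-6.28,3.57)
v2: (3,-3) → rotate → (3.07079,-2.92750) → ×s → (3.80616,-3.62856) → (3.81,-3.63)
v3: (3,3.5) → rotate → (2.91556,3.57065) → ×s → (3.61376,4.42572) → (3.61,4.43)
v4: (0,4) → rotate → (-0.09552,3.99886) → ×s → (-0.11840,4.95648) → (-0.12,4.96)

Cross-section at z=3.25: (-6.28,3.57) (3.81,-3.63) (3.61,4.43) (-0.12,4.96)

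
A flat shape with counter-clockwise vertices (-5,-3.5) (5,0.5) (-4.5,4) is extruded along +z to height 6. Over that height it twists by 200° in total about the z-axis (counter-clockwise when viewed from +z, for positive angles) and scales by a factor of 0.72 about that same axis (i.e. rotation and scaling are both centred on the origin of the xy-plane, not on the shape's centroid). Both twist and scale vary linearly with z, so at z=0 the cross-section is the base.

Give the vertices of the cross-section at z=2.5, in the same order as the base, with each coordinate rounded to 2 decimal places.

t = z/height = 2.5/6 = 0.416667
s = 1 + (scale-1)·z/height = 1 + (0.72-1)·2.5/6 = 0.883333
θ = twist·z/height = 200°·2.5/6 = 83.3333° = 1.454441 rad
cos θ = 0.116093, sin θ = 0.993238 (intermediates below are computed at full precision and shown rounded to 5 d.p.)
v1: (-5,-3.5) → rotate → (2.89587,-5.37252) → ×s → (2.55802,-4.74572) → (2.56,-4.75)
v2: (5,0.5) → rotate → (0.08385,5.02424) → ×s → (0.07406,4.43808) → (0.07,4.44)
v3: (-4.5,4) → rotate → (-4.49537,-4.00520) → ×s → (-3.97091,-3.53793) → (-3.97,-3.54)

Cross-section at z=2.5: (2.56,-4.75) (0.07,4.44) (-3.97,-3.54)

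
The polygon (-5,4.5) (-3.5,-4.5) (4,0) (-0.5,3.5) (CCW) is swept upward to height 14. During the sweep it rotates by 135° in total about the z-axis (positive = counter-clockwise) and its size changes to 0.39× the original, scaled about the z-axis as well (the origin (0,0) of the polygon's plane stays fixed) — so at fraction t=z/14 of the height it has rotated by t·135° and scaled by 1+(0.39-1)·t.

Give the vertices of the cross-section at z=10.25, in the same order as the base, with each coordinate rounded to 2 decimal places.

t = z/height = 10.25/14 = 0.732143
s = 1 + (scale-1)·z/height = 1 + (0.39-1)·10.25/14 = 0.553393
θ = twist·z/height = 135°·10.25/14 = 98.8393° = 1.725071 rad
cos θ = -0.153663, sin θ = 0.988123 (intermediates below are computed at full precision and shown rounded to 5 d.p.)
v1: (-5,4.5) → rotate → (-3.67824,-5.63210) → ×s → (-2.03551,-3.11676) → (-2.04,-3.12)
v2: (-3.5,-4.5) → rotate → (4.98438,-2.76695) → ×s → (2.75832,-1.53121) → (2.76,-1.53)
v3: (4,0) → rotate → (-0.61465,3.95249) → ×s → (-0.34014,2.18728) → (-0.34,2.19)
v4: (-0.5,3.5) → rotate → (-3.38160,-1.03188) → ×s → (-1.87135,-0.57104) → (-1.87,-0.57)

Cross-section at z=10.25: (-2.04,-3.12) (2.76,-1.53) (-0.34,2.19) (-1.87,-0.57)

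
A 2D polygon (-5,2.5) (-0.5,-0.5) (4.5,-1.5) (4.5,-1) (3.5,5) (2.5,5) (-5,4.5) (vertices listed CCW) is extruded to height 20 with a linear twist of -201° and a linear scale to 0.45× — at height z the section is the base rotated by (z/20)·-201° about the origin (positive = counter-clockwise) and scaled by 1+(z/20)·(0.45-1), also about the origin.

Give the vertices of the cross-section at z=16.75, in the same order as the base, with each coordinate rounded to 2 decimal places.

t = z/height = 16.75/20 = 0.8375
s = 1 + (scale-1)·z/height = 1 + (0.45-1)·16.75/20 = 0.539375
θ = twist·z/height = -201°·16.75/20 = -168.3375° = -2.938044 rad
cos θ = -0.979355, sin θ = -0.202146 (intermediates below are computed at full precision and shown rounded to 5 d.p.)
v1: (-5,2.5) → rotate → (5.40214,-1.43766) → ×s → (2.91378,-0.77544) → (2.91,-0.78)
v2: (-0.5,-0.5) → rotate → (0.38860,0.59075) → ×s → (0.20960,0.31864) → (0.21,0.32)
v3: (4.5,-1.5) → rotate → (-4.71032,0.55937) → ×s → (-2.54063,0.30171) → (-2.54,0.30)
v4: (4.5,-1) → rotate → (-4.60925,0.06970) → ×s → (-2.48611,0.03759) → (-2.49,0.04)
v5: (3.5,5) → rotate → (-2.41701,-5.60429) → ×s → (-1.30368,-3.02281) → (-1.30,-3.02)
v6: (2.5,5) → rotate → (-1.43766,-5.40214) → ×s → (-0.77544,-2.91378) → (-0.78,-2.91)
v7: (-5,4.5) → rotate → (5.80644,-3.39637) → ×s → (3.13185,-1.83192) → (3.13,-1.83)

Cross-section at z=16.75: (2.91,-0.78) (0.21,0.32) (-2.54,0.30) (-2.49,0.04) (-1.30,-3.02) (-0.78,-2.91) (3.13,-1.83)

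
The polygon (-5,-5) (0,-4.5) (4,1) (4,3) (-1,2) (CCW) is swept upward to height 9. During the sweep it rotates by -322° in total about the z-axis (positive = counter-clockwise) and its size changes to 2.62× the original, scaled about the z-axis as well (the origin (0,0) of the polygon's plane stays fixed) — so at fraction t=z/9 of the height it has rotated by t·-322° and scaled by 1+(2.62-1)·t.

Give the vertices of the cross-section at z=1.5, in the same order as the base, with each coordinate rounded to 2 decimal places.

Cross-section at z=1.5: (-8.88,1.35) (-4.60,-3.39) (4.03,-3.34) (6.08,-1.84) (1.29,2.53)

t = z/height = 1.5/9 = 0.166667
s = 1 + (scale-1)·z/height = 1 + (2.62-1)·1.5/9 = 1.270000
θ = twist·z/height = -322°·1.5/9 = -53.6667° = -0.936660 rad
cos θ = 0.592482, sin θ = -0.805584 (intermediates below are computed at full precision and shown rounded to 5 d.p.)
v1: (-5,-5) → rotate → (-6.99033,1.06551) → ×s → (-8.87772,1.35320) → (-8.88,1.35)
v2: (0,-4.5) → rotate → (-3.62513,-2.66617) → ×s → (-4.60391,-3.38603) → (-4.60,-3.39)
v3: (4,1) → rotate → (3.17551,-2.62985) → ×s → (4.03290,-3.33991) → (4.03,-3.34)
v4: (4,3) → rotate → (4.78668,-1.44489) → ×s → (6.07908,-1.83501) → (6.08,-1.84)
v5: (-1,2) → rotate → (1.01869,1.99055) → ×s → (1.29373,2.52800) → (1.29,2.53)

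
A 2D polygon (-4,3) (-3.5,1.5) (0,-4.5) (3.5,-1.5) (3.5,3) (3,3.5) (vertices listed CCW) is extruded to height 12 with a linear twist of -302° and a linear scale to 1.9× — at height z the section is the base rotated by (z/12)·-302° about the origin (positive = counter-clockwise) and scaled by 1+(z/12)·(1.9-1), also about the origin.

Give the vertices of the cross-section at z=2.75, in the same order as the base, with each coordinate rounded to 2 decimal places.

t = z/height = 2.75/12 = 0.229167
s = 1 + (scale-1)·z/height = 1 + (1.9-1)·2.75/12 = 1.206250
θ = twist·z/height = -302°·2.75/12 = -69.2083° = -1.207913 rad
cos θ = 0.354971, sin θ = -0.934877 (intermediates below are computed at full precision and shown rounded to 5 d.p.)
v1: (-4,3) → rotate → (1.38475,4.80442) → ×s → (1.67035,5.79533) → (1.67,5.80)
v2: (-3.5,1.5) → rotate → (0.15992,3.80453) → ×s → (0.19290,4.58921) → (0.19,4.59)
v3: (0,-4.5) → rotate → (-4.20695,-1.59737) → ×s → (-5.07463,-1.92683) → (-5.07,-1.93)
v4: (3.5,-1.5) → rotate → (-0.15992,-3.80453) → ×s → (-0.19290,-4.58921) → (-0.19,-4.59)
v5: (3.5,3) → rotate → (4.04703,-2.20716) → ×s → (4.88173,-2.66238) → (4.88,-2.66)
v6: (3,3.5) → rotate → (4.33698,-1.56223) → ×s → (5.23149,-1.88444) → (5.23,-1.88)

Cross-section at z=2.75: (1.67,5.80) (0.19,4.59) (-5.07,-1.93) (-0.19,-4.59) (4.88,-2.66) (5.23,-1.88)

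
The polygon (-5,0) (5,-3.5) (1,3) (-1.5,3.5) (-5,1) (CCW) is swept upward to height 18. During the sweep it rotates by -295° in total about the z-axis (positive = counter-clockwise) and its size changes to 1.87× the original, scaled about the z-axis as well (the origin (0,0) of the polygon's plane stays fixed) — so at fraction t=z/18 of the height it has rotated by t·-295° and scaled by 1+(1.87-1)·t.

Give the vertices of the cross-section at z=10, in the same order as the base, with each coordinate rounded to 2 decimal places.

t = z/height = 10/18 = 0.555556
s = 1 + (scale-1)·z/height = 1 + (1.87-1)·10/18 = 1.483333
θ = twist·z/height = -295°·10/18 = -163.8889° = -2.860401 rad
cos θ = -0.960725, sin θ = -0.277501 (intermediates below are computed at full precision and shown rounded to 5 d.p.)
v1: (-5,0) → rotate → (4.80363,1.38750) → ×s → (7.12538,2.05813) → (7.13,2.06)
v2: (5,-3.5) → rotate → (-5.77488,1.97503) → ×s → (-8.56607,2.92963) → (-8.57,2.93)
v3: (1,3) → rotate → (-0.12822,-3.15968) → ×s → (-0.19020,-4.68685) → (-0.19,-4.69)
v4: (-1.5,3.5) → rotate → (2.41234,-2.94629) → ×s → (3.57831,-4.37033) → (3.58,-4.37)
v5: (-5,1) → rotate → (5.08113,0.42678) → ×s → (7.53701,0.63306) → (7.54,0.63)

Cross-section at z=10: (7.13,2.06) (-8.57,2.93) (-0.19,-4.69) (3.58,-4.37) (7.54,0.63)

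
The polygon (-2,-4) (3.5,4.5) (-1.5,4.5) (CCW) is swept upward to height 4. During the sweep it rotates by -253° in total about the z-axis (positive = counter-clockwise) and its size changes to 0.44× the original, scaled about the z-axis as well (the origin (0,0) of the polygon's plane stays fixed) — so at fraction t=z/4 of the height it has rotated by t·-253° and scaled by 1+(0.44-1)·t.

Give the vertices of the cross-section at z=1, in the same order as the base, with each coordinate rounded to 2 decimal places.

t = z/height = 1/4 = 0.25
s = 1 + (scale-1)·z/height = 1 + (0.44-1)·1/4 = 0.860000
θ = twist·z/height = -253°·1/4 = -63.2500° = -1.103921 rad
cos θ = 0.450098, sin θ = -0.892979 (intermediates below are computed at full precision and shown rounded to 5 d.p.)
v1: (-2,-4) → rotate → (-4.47211,-0.01444) → ×s → (-3.84602,-0.01241) → (-3.85,-0.01)
v2: (3.5,4.5) → rotate → (5.59375,-1.09998) → ×s → (4.81062,-0.94599) → (4.81,-0.95)
v3: (-1.5,4.5) → rotate → (3.34326,3.36491) → ×s → (2.87520,2.89382) → (2.88,2.89)

Cross-section at z=1: (-3.85,-0.01) (4.81,-0.95) (2.88,2.89)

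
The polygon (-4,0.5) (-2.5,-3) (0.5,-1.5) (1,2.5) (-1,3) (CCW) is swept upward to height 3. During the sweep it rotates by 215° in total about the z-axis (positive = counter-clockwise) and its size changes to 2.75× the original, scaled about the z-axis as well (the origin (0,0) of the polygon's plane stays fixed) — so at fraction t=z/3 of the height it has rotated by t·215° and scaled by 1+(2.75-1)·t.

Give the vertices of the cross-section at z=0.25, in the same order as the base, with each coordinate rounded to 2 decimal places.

Cross-section at z=0.25: (-4.54,-0.86) (-1.67,-4.15) (1.07,-1.46) (0.21,3.08) (-2.15,2.92)

t = z/height = 0.25/3 = 0.0833333
s = 1 + (scale-1)·z/height = 1 + (2.75-1)·0.25/3 = 1.145833
θ = twist·z/height = 215°·0.25/3 = 17.9167° = 0.312705 rad
cos θ = 0.951505, sin θ = 0.307633 (intermediates below are computed at full precision and shown rounded to 5 d.p.)
v1: (-4,0.5) → rotate → (-3.95984,-0.75478) → ×s → (-4.53731,-0.86485) → (-4.54,-0.86)
v2: (-2.5,-3) → rotate → (-1.45586,-3.62360) → ×s → (-1.66818,-4.15204) → (-1.67,-4.15)
v3: (0.5,-1.5) → rotate → (0.93720,-1.27344) → ×s → (1.07388,-1.45915) → (1.07,-1.46)
v4: (1,2.5) → rotate → (0.18242,2.68640) → ×s → (0.20902,3.07816) → (0.21,3.08)
v5: (-1,3) → rotate → (-1.87441,2.54688) → ×s → (-2.14776,2.91830) → (-2.15,2.92)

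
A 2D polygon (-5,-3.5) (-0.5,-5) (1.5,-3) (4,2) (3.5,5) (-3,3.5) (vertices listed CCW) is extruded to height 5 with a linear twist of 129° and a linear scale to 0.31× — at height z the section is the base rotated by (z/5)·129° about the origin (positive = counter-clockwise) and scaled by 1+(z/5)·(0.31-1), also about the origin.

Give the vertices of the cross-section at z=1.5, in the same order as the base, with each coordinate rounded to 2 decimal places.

Cross-section at z=1.5: (-1.36,-4.65) (2.17,-3.34) (2.42,-1.11) (1.48,3.22) (-0.31,4.83) (-3.59,0.68)

t = z/height = 1.5/5 = 0.3
s = 1 + (scale-1)·z/height = 1 + (0.31-1)·1.5/5 = 0.793000
θ = twist·z/height = 129°·1.5/5 = 38.7000° = 0.675442 rad
cos θ = 0.780430, sin θ = 0.625243 (intermediates below are computed at full precision and shown rounded to 5 d.p.)
v1: (-5,-3.5) → rotate → (-1.71380,-5.85772) → ×s → (-1.35905,-4.64517) → (-1.36,-4.65)
v2: (-0.5,-5) → rotate → (2.73600,-4.21477) → ×s → (2.16965,-3.34232) → (2.17,-3.34)
v3: (1.5,-3) → rotate → (3.04637,-1.40343) → ×s → (2.41577,-1.11292) → (2.42,-1.11)
v4: (4,2) → rotate → (1.87124,4.06183) → ×s → (1.48389,3.22103) → (1.48,3.22)
v5: (3.5,5) → rotate → (-0.39471,6.09050) → ×s → (-0.31300,4.82977) → (-0.31,4.83)
v6: (-3,3.5) → rotate → (-4.52964,0.85578) → ×s → (-3.59200,0.67863) → (-3.59,0.68)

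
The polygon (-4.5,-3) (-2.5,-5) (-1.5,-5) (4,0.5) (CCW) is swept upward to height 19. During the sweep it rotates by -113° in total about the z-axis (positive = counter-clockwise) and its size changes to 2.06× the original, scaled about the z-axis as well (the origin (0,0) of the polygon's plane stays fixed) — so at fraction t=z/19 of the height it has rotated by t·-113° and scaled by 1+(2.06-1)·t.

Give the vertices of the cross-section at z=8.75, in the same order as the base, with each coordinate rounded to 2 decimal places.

Cross-section at z=8.75: (-7.64,2.53) (-8.16,-1.64) (-7.24,-2.82) (4.25,-4.24)

t = z/height = 8.75/19 = 0.460526
s = 1 + (scale-1)·z/height = 1 + (2.06-1)·8.75/19 = 1.488158
θ = twist·z/height = -113°·8.75/19 = -52.0395° = -0.908260 rad
cos θ = 0.615118, sin θ = -0.788435 (intermediates below are computed at full precision and shown rounded to 5 d.p.)
v1: (-4.5,-3) → rotate → (-5.13334,1.70260) → ×s → (-7.63922,2.53374) → (-7.64,2.53)
v2: (-2.5,-5) → rotate → (-5.47997,-1.10451) → ×s → (-8.15506,-1.64368) → (-8.16,-1.64)
v3: (-1.5,-5) → rotate → (-4.86485,-1.89294) → ×s → (-7.23967,-2.81699) → (-7.24,-2.82)
v4: (4,0.5) → rotate → (2.85469,-2.84618) → ×s → (4.24823,-4.23556) → (4.25,-4.24)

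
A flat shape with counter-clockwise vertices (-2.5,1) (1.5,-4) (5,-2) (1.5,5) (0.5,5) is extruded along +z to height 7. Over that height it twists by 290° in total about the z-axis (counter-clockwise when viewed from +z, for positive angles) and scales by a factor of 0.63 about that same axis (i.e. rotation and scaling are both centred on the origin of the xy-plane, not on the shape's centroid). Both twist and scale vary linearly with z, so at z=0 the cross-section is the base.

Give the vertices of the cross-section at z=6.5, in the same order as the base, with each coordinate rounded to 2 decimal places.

t = z/height = 6.5/7 = 0.928571
s = 1 + (scale-1)·z/height = 1 + (0.63-1)·6.5/7 = 0.656429
θ = twist·z/height = 290°·6.5/7 = 269.2857° = 4.699922 rad
cos θ = -0.012466, sin θ = -0.999922 (intermediates below are computed at full precision and shown rounded to 5 d.p.)
v1: (-2.5,1) → rotate → (1.03109,2.48734) → ×s → (0.67684,1.63276) → (0.68,1.63)
v2: (1.5,-4) → rotate → (-4.01839,-1.45002) → ×s → (-2.63779,-0.95183) → (-2.64,-0.95)
v3: (5,-2) → rotate → (-2.06218,-4.97468) → ×s → (-1.35367,-3.26552) → (-1.35,-3.27)
v4: (1.5,5) → rotate → (4.98091,-1.56222) → ×s → (3.26961,-1.02548) → (3.27,-1.03)
v5: (0.5,5) → rotate → (4.99338,-0.56229) → ×s → (3.27780,-0.36911) → (3.28,-0.37)

Cross-section at z=6.5: (0.68,1.63) (-2.64,-0.95) (-1.35,-3.27) (3.27,-1.03) (3.28,-0.37)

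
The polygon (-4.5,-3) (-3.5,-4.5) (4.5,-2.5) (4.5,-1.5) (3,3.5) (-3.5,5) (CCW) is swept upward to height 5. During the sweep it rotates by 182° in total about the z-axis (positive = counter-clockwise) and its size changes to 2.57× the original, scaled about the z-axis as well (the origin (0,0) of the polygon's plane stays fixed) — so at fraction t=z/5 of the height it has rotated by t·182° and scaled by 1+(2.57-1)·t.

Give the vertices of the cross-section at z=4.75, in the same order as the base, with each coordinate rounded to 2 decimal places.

Cross-section at z=4.75: (12.05,6.03) (10.04,10.05) (-10.36,7.57) (-10.66,5.09) (-8.50,-7.73) (7.11,-13.44)

t = z/height = 4.75/5 = 0.95
s = 1 + (scale-1)·z/height = 1 + (2.57-1)·4.75/5 = 2.491500
θ = twist·z/height = 182°·4.75/5 = 172.9000° = 3.017674 rad
cos θ = -0.992332, sin θ = 0.123601 (intermediates below are computed at full precision and shown rounded to 5 d.p.)
v1: (-4.5,-3) → rotate → (4.83630,2.42079) → ×s → (12.04964,6.03140) → (12.05,6.03)
v2: (-3.5,-4.5) → rotate → (4.02937,4.03289) → ×s → (10.03917,10.04794) → (10.04,10.05)
v3: (4.5,-2.5) → rotate → (-4.15649,3.03704) → ×s → (-10.35589,7.56678) → (-10.36,7.57)
v4: (4.5,-1.5) → rotate → (-4.28009,2.04470) → ×s → (-10.66385,5.09438) → (-10.66,5.09)
v5: (3,3.5) → rotate → (-3.40960,-3.10236) → ×s → (-8.49502,-7.72952) → (-8.50,-7.73)
v6: (-3.5,5) → rotate → (2.85515,-5.39426) → ×s → (7.11362,-13.43981) → (7.11,-13.44)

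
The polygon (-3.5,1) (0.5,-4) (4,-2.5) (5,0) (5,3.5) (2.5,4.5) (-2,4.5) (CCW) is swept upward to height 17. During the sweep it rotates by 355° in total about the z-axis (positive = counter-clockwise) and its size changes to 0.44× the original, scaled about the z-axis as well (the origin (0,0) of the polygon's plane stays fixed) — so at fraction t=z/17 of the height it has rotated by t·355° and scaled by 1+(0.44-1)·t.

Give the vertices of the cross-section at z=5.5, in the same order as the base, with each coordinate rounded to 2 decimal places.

Cross-section at z=5.5: (0.46,-2.94) (2.80,1.75) (0.48,3.83) (-1.72,3.71) (-4.32,2.51) (-4.20,0.31) (-2.66,-3.03)

t = z/height = 5.5/17 = 0.323529
s = 1 + (scale-1)·z/height = 1 + (0.44-1)·5.5/17 = 0.818824
θ = twist·z/height = 355°·5.5/17 = 114.8529° = 2.004562 rad
cos θ = -0.420291, sin θ = 0.907390 (intermediates below are computed at full precision and shown rounded to 5 d.p.)
v1: (-3.5,1) → rotate → (0.56363,-3.59615) → ×s → (0.46151,-2.94462) → (0.46,-2.94)
v2: (0.5,-4) → rotate → (3.41941,2.13486) → ×s → (2.79990,1.74807) → (2.80,1.75)
v3: (4,-2.5) → rotate → (0.58731,4.68028) → ×s → (0.48090,3.83233) → (0.48,3.83)
v4: (5,0) → rotate → (-2.10145,4.53695) → ×s → (-1.72072,3.71496) → (-1.72,3.71)
v5: (5,3.5) → rotate → (-5.27732,3.06593) → ×s → (-4.32119,2.51046) → (-4.32,2.51)
v6: (2.5,4.5) → rotate → (-5.13398,0.37717) → ×s → (-4.20382,0.30883) → (-4.20,0.31)
v7: (-2,4.5) → rotate → (-3.24267,-3.70609) → ×s → (-2.65518,-3.03463) → (-2.66,-3.03)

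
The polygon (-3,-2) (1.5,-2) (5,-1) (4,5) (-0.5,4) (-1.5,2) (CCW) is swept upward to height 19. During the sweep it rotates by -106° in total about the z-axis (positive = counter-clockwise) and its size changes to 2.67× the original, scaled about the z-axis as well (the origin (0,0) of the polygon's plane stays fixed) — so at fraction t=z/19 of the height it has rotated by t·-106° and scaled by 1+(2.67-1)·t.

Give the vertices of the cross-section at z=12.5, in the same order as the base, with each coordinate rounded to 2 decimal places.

t = z/height = 12.5/19 = 0.657895
s = 1 + (scale-1)·z/height = 1 + (2.67-1)·12.5/19 = 2.098684
θ = twist·z/height = -106°·12.5/19 = -69.7368° = -1.217138 rad
cos θ = 0.346333, sin θ = -0.938112 (intermediates below are computed at full precision and shown rounded to 5 d.p.)
v1: (-3,-2) → rotate → (-2.91522,2.12167) → ×s → (-6.11813,4.45272) → (-6.12,4.45)
v2: (1.5,-2) → rotate → (-1.35672,-2.09983) → ×s → (-2.84734,-4.40689) → (-2.85,-4.41)
v3: (5,-1) → rotate → (0.79355,-5.03689) → ×s → (1.66541,-10.57084) → (1.67,-10.57)
v4: (4,5) → rotate → (6.07589,-2.02078) → ×s → (12.75137,-4.24099) → (12.75,-4.24)
v5: (-0.5,4) → rotate → (3.57928,1.85439) → ×s → (7.51178,3.89177) → (7.51,3.89)
v6: (-1.5,2) → rotate → (1.35672,2.09983) → ×s → (2.84734,4.40689) → (2.85,4.41)

Cross-section at z=12.5: (-6.12,4.45) (-2.85,-4.41) (1.67,-10.57) (12.75,-4.24) (7.51,3.89) (2.85,4.41)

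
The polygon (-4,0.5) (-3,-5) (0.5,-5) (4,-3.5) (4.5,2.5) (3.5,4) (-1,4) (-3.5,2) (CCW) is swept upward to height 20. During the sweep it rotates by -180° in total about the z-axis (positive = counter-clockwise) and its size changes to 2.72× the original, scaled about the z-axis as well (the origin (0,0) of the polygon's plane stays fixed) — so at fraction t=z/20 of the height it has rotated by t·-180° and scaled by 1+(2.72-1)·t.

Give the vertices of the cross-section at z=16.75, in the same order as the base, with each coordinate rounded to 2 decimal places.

t = z/height = 16.75/20 = 0.8375
s = 1 + (scale-1)·z/height = 1 + (2.72-1)·16.75/20 = 2.440500
θ = twist·z/height = -180°·16.75/20 = -150.7500° = -2.631084 rad
cos θ = -0.872496, sin θ = -0.488621 (intermediates below are computed at full precision and shown rounded to 5 d.p.)
v1: (-4,0.5) → rotate → (3.73429,1.51824) → ×s → (9.11355,3.70526) → (9.11,3.71)
v2: (-3,-5) → rotate → (0.17438,5.82834) → ×s → (0.42558,14.22407) → (0.43,14.22)
v3: (0.5,-5) → rotate → (-2.87935,4.11817) → ×s → (-7.02706,10.05039) → (-7.03,10.05)
v4: (4,-3.5) → rotate → (-5.20016,1.09925) → ×s → (-12.69099,2.68272) → (-12.69,2.68)
v5: (4.5,2.5) → rotate → (-2.70468,-4.38004) → ×s → (-6.60077,-10.68948) → (-6.60,-10.69)
v6: (3.5,4) → rotate → (-1.09925,-5.20016) → ×s → (-2.68272,-12.69099) → (-2.68,-12.69)
v7: (-1,4) → rotate → (2.82698,-3.00136) → ×s → (6.89925,-7.32483) → (6.90,-7.32)
v8: (-3.5,2) → rotate → (4.03098,-0.03482) → ×s → (9.83760,-0.08497) → (9.84,-0.08)

Cross-section at z=16.75: (9.11,3.71) (0.43,14.22) (-7.03,10.05) (-12.69,2.68) (-6.60,-10.69) (-2.68,-12.69) (6.90,-7.32) (9.84,-0.08)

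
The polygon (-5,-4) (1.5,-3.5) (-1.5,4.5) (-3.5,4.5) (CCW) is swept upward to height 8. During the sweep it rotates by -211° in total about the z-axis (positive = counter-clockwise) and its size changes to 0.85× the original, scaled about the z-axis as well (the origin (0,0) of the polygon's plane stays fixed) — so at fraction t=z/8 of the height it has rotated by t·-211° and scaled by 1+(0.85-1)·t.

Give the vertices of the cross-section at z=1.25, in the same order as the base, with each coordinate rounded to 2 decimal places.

Cross-section at z=1.25: (-6.22,-0.62) (-0.63,-3.66) (1.16,4.48) (-0.48,5.55)

t = z/height = 1.25/8 = 0.15625
s = 1 + (scale-1)·z/height = 1 + (0.85-1)·1.25/8 = 0.976563
θ = twist·z/height = -211°·1.25/8 = -32.9688° = -0.575413 rad
cos θ = 0.838967, sin θ = -0.544182 (intermediates below are computed at full precision and shown rounded to 5 d.p.)
v1: (-5,-4) → rotate → (-6.37156,-0.63496) → ×s → (-6.22223,-0.62008) → (-6.22,-0.62)
v2: (1.5,-3.5) → rotate → (-0.64618,-3.75266) → ×s → (-0.63104,-3.66471) → (-0.63,-3.66)
v3: (-1.5,4.5) → rotate → (1.19037,4.59163) → ×s → (1.16247,4.48401) → (1.16,4.48)
v4: (-3.5,4.5) → rotate → (-0.48757,5.67999) → ×s → (-0.47614,5.54686) → (-0.48,5.55)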